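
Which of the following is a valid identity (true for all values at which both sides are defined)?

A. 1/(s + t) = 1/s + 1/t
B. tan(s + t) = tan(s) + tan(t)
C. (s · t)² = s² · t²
A: fails at (2, 4) — LHS = 1/6, RHS = 3/4.
B: fails at (1, 3) — LHS = tan(4) ≈ 1.158, RHS = tan(3) + tan(1) ≈ 1.415.
C: holds — e.g. at (1, 1), both sides equal 1.

Answer: C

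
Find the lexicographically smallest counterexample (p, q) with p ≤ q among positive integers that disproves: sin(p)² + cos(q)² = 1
Substituting (1, 2) into the claim:
LHS = sin(1)² + cos(2)² ≈ 0.8813
RHS = 1

Since LHS ≠ RHS, this pair disproves the claim, and no lexicographically smaller pair (p ≤ q, positive integers) does.

For instance (4, 8) is also a counterexample (LHS = cos(8)² + sin(4)² ≈ 0.5939, RHS = 1), but it's lexicographically larger.

Answer: (p, q) = (1, 2)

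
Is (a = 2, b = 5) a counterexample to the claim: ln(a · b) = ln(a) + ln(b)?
No

Substituting a = 2, b = 5:
LHS = ln(2 · 5) = ln(10) ≈ 2.303
RHS = ln(2) + ln(5) ≈ 2.303

The sides agree, so this pair does not disprove the claim.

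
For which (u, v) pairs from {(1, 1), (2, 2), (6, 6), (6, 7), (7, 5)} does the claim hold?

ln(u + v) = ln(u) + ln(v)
Testing each pair:
(1, 1): LHS = ln(2) ≈ 0.6931, RHS = 0 → fails
(2, 2): LHS = ln(4) ≈ 1.386, RHS = 2·ln(2) ≈ 1.386 → holds
(6, 6): LHS = ln(12) ≈ 2.485, RHS = 2·ln(6) ≈ 3.584 → fails
(6, 7): LHS = ln(13) ≈ 2.565, RHS = ln(6) + ln(7) ≈ 3.738 → fails
(7, 5): LHS = ln(12) ≈ 2.485, RHS = ln(5) + ln(7) ≈ 3.555 → fails

1 of 5 pairs satisfies the claim.

Answer: (2, 2)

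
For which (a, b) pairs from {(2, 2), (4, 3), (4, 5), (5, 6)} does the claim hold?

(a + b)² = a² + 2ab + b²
Testing each pair:
(2, 2): LHS = 16, RHS = 16 → holds
(4, 3): LHS = 49, RHS = 49 → holds
(4, 5): LHS = 81, RHS = 81 → holds
(5, 6): LHS = 121, RHS = 121 → holds

Every pair satisfies the claim.

Answer: All pairs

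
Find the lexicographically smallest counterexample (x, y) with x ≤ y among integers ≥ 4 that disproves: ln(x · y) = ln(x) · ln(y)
Substituting (4, 4) into the claim:
LHS = ln(4 · 4) = ln(16) ≈ 2.773
RHS = ln(4) · ln(4) = ln(4)² ≈ 1.922

Since LHS ≠ RHS, this pair disproves the claim, and no lexicographically smaller pair (x ≤ y, integers ≥ 4) does.

For instance (8, 10) is also a counterexample (LHS = ln(80) ≈ 4.382, RHS = ln(8)·ln(10) ≈ 4.788), but it's lexicographically larger.

Answer: (x, y) = (4, 4)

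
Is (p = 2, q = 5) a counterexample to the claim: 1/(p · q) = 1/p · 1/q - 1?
Substituting p = 2, q = 5:
LHS = 1/(2 · 5) = 1/10
RHS = 1/2 · 1/5 - 1 = -9/10

Since LHS ≠ RHS, this pair disproves the claim.

Answer: Yes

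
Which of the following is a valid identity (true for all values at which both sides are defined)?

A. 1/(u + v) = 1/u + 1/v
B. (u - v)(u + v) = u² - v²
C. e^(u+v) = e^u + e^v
B

A: fails at (1, 3) — LHS = 1/4, RHS = 4/3.
B: holds — e.g. at (6, 7), both sides equal -13.
C: fails at (3, 5) — LHS = e^8 ≈ 2981, RHS = e^3 + e^5 ≈ 168.5.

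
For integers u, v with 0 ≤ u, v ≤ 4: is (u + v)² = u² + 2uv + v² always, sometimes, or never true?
Always true

The identity holds for every pair in the range. For instance at (u, v) = (3, 4): both sides equal 49.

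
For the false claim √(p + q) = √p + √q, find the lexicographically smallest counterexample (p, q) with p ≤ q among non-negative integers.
At (0, 6): both sides equal √(6) ≈ 2.449, so it holds there.

Substituting (1, 1) into the claim:
LHS = √(1 + 1) = √(2) ≈ 1.414
RHS = √1 + √1 = 2

Since LHS ≠ RHS, this pair disproves the claim, and no lexicographically smaller pair (p ≤ q, non-negative integers) does.

For instance (4, 7) is also a counterexample (LHS = √(11) ≈ 3.317, RHS = 2 + √(7) ≈ 4.646), but it's lexicographically larger.

Answer: (p, q) = (1, 1)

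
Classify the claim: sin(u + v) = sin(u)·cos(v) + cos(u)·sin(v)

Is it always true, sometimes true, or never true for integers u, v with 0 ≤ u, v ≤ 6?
Always true

The identity holds for every pair in the range. For instance at (u, v) = (0, 6): both sides equal sin(6) ≈ -0.2794.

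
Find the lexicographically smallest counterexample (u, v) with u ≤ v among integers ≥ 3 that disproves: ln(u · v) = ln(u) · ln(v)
(u, v) = (3, 3)

Substituting (3, 3) into the claim:
LHS = ln(3 · 3) = ln(9) ≈ 2.197
RHS = ln(3) · ln(3) = ln(3)² ≈ 1.207

Since LHS ≠ RHS, this pair disproves the claim, and no lexicographically smaller pair (u ≤ v, integers ≥ 3) does.

For instance (3, 7) is also a counterexample (LHS = ln(21) ≈ 3.045, RHS = ln(3)·ln(7) ≈ 2.138), but it's lexicographically larger.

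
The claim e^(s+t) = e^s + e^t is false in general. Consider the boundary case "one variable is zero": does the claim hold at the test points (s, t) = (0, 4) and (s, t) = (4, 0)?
At (0, 4): LHS = e^4 ≈ 54.6 ≠ RHS = 1 + e^4 ≈ 55.6
At (4, 0): LHS = e^4 ≈ 54.6 ≠ RHS = 1 + e^4 ≈ 55.6

Answer: No, fails at both test points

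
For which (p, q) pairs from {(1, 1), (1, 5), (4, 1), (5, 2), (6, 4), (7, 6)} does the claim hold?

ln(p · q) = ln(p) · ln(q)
Testing each pair:
(1, 1): LHS = 0, RHS = 0 → holds
(1, 5): LHS = ln(5) ≈ 1.609, RHS = 0 → fails
(4, 1): LHS = ln(4) ≈ 1.386, RHS = 0 → fails
(5, 2): LHS = ln(10) ≈ 2.303, RHS = ln(2)·ln(5) ≈ 1.116 → fails
(6, 4): LHS = ln(24) ≈ 3.178, RHS = ln(4)·ln(6) ≈ 2.484 → fails
(7, 6): LHS = ln(42) ≈ 3.738, RHS = ln(6)·ln(7) ≈ 3.487 → fails

1 of 6 pairs satisfies the claim.

Answer: (1, 1)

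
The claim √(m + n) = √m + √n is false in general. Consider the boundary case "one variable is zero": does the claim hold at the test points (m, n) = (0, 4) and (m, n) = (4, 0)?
Yes, holds at both test points

At (0, 4): LHS = 2, RHS = 2 → equal
At (4, 0): LHS = 2, RHS = 2 → equal

So the claim does hold at both of these boundary points, even though it is not an identity.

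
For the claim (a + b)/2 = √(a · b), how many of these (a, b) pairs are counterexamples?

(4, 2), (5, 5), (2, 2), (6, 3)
Testing each pair:
(4, 2): LHS = 3, RHS = 2·√(2) ≈ 2.828 → counterexample
(5, 5): LHS = 5, RHS = 5 → satisfies claim
(2, 2): LHS = 2, RHS = 2 → satisfies claim
(6, 3): LHS = 9/2, RHS = 3·√(2) ≈ 4.243 → counterexample

That makes 2 counterexamples.

Answer: 2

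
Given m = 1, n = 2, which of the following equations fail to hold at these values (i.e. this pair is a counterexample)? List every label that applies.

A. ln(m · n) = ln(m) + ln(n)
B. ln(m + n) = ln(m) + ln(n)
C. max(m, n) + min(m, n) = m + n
B

Evaluating each claim at the given values:
A. LHS = ln(2) ≈ 0.6931, RHS = ln(2) ≈ 0.6931 → holds here (LHS = RHS)
B. LHS = ln(3) ≈ 1.099, RHS = ln(2) ≈ 0.6931 → fails here (LHS ≠ RHS)
C. LHS = 3, RHS = 3 → holds here (LHS = RHS)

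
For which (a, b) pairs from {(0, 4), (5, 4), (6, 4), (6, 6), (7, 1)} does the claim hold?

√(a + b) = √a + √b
(0, 4)

Testing each pair:
(0, 4): LHS = 2, RHS = 2 → holds
(5, 4): LHS = 3, RHS = 2 + √(5) ≈ 4.236 → fails
(6, 4): LHS = √(10) ≈ 3.162, RHS = 2 + √(6) ≈ 4.449 → fails
(6, 6): LHS = 2·√(3) ≈ 3.464, RHS = 2·√(6) ≈ 4.899 → fails
(7, 1): LHS = 2·√(2) ≈ 2.828, RHS = 1 + √(7) ≈ 3.646 → fails

1 of 5 pairs satisfies the claim.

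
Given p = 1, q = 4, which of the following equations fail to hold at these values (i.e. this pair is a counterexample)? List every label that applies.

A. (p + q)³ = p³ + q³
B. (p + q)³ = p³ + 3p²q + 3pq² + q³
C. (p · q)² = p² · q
A, C

Evaluating each claim at the given values:
A. LHS = 125, RHS = 65 → fails here (LHS ≠ RHS)
B. LHS = 125, RHS = 125 → holds here (LHS = RHS)
C. LHS = 16, RHS = 4 → fails here (LHS ≠ RHS)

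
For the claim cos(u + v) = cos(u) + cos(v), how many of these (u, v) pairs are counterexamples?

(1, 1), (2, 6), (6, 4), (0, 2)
4

Testing each pair:
(1, 1): LHS = cos(2) ≈ -0.4161, RHS = 2·cos(1) ≈ 1.081 → counterexample
(2, 6): LHS = cos(8) ≈ -0.1455, RHS = cos(2) + cos(6) ≈ 0.544 → counterexample
(6, 4): LHS = cos(10) ≈ -0.8391, RHS = cos(4) + cos(6) ≈ 0.3065 → counterexample
(0, 2): LHS = cos(2) ≈ -0.4161, RHS = cos(2) + 1 ≈ 0.5839 → counterexample

That makes 4 counterexamples.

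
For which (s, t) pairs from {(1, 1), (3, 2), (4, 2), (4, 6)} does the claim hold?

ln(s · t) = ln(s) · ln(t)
Testing each pair:
(1, 1): LHS = 0, RHS = 0 → holds
(3, 2): LHS = ln(6) ≈ 1.792, RHS = ln(2)·ln(3) ≈ 0.7615 → fails
(4, 2): LHS = ln(8) ≈ 2.079, RHS = ln(2)·ln(4) ≈ 0.9609 → fails
(4, 6): LHS = ln(24) ≈ 3.178, RHS = ln(4)·ln(6) ≈ 2.484 → fails

1 of 4 pairs satisfies the claim.

Answer: (1, 1)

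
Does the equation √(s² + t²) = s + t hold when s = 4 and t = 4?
Substituting s = 4, t = 4:

LHS = √(4² + 4²) = 4·√(2) ≈ 5.657
RHS = 4 + 4 = 8

LHS ≠ RHS, so the equation does not hold at this point.

Answer: Fails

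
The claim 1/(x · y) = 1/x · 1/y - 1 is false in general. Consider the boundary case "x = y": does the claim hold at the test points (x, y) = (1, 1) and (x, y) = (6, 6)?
At (1, 1): LHS = 1 ≠ RHS = 0
At (6, 6): LHS = 1/36 ≠ RHS = -35/36

Answer: No, fails at both test points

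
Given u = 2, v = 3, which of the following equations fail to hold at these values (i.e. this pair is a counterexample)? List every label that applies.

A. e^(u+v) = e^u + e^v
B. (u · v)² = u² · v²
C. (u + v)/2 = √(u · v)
Evaluating each claim at the given values:
A. LHS = e^5 ≈ 148.4, RHS = e^2 + e^3 ≈ 27.47 → fails here (LHS ≠ RHS)
B. LHS = 36, RHS = 36 → holds here (LHS = RHS)
C. LHS = 5/2, RHS = √(6) ≈ 2.449 → fails here (LHS ≠ RHS)

Answer: A, C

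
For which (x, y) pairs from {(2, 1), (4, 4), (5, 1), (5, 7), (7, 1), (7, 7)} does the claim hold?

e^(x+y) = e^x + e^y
Testing each pair:
(2, 1): LHS = e^3 ≈ 20.09, RHS = e + e^2 ≈ 10.11 → fails
(4, 4): LHS = e^8 ≈ 2981, RHS = 2·e^4 ≈ 109.2 → fails
(5, 1): LHS = e^6 ≈ 403.4, RHS = e + e^5 ≈ 151.1 → fails
(5, 7): LHS = e^12 ≈ 162754.8, RHS = e^5 + e^7 ≈ 1245 → fails
(7, 1): LHS = e^8 ≈ 2981, RHS = e + e^7 ≈ 1099 → fails
(7, 7): LHS = e^14 ≈ 1202604.3, RHS = 2·e^7 ≈ 2193 → fails

No pair satisfies the claim.

Answer: None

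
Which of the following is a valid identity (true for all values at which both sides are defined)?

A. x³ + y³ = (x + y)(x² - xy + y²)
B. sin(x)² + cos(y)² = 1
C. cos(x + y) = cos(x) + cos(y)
A

A: holds — e.g. at (2, 4), both sides equal 72.
B: fails at (1, 2) — LHS = cos(2)² + sin(1)² ≈ 0.8813, RHS = 1.
C: fails at (6, 7) — LHS = cos(13) ≈ 0.9074, RHS = cos(7) + cos(6) ≈ 1.714.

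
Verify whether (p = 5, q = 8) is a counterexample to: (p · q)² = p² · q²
Substituting p = 5, q = 8:
LHS = (5 · 8)² = 1600
RHS = 5² · 8² = 1600

The sides agree, so this pair does not disprove the claim.

Answer: No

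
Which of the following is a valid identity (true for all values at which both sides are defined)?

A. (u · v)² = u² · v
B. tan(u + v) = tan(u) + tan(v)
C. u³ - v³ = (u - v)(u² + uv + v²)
A: fails at (5, 5) — LHS = 625, RHS = 125.
B: fails at (1, 2) — LHS = tan(3) ≈ -0.1425, RHS = tan(2) + tan(1) ≈ -0.6276.
C: holds — e.g. at (2, 2), both sides equal 0.

Answer: C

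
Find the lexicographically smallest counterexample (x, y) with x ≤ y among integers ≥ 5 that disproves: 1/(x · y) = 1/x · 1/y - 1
(x, y) = (5, 5)

Substituting (5, 5) into the claim:
LHS = 1/(5 · 5) = 1/25
RHS = 1/5 · 1/5 - 1 = -24/25

Since LHS ≠ RHS, this pair disproves the claim, and no lexicographically smaller pair (x ≤ y, integers ≥ 5) does.

For instance (6, 8) is also a counterexample (LHS = 1/48, RHS = -47/48), but it's lexicographically larger.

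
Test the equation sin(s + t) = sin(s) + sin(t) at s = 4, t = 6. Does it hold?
Substituting s = 4, t = 6:

LHS = sin(4 + 6) = sin(10) ≈ -0.544
RHS = sin(4) + sin(6) ≈ -1.036

LHS ≠ RHS, so the equation does not hold at this point.

Answer: Fails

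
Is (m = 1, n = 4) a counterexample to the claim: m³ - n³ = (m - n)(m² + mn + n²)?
No

Substituting m = 1, n = 4:
LHS = 1³ - 4³ = -63
RHS = (1 - 4)(1² + 1·4 + 4²) = -63

The sides agree, so this pair does not disprove the claim.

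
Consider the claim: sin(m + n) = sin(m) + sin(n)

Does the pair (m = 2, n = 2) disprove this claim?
Substituting m = 2, n = 2:
LHS = sin(2 + 2) = sin(4) ≈ -0.7568
RHS = sin(2) + sin(2) = 2·sin(2) ≈ 1.819

Since LHS ≠ RHS, this pair disproves the claim.

Answer: Yes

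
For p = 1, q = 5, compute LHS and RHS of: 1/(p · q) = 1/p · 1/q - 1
LHS = 1/(1 · 5) = 1/5
RHS = 1/1 · 1/5 - 1 = -4/5

LHS ≠ RHS, so the equation does not hold here.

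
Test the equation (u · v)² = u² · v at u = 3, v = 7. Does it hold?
Fails

Substituting u = 3, v = 7:

LHS = (3 · 7)² = 441
RHS = 3² · 7 = 63

LHS ≠ RHS, so the equation does not hold at this point.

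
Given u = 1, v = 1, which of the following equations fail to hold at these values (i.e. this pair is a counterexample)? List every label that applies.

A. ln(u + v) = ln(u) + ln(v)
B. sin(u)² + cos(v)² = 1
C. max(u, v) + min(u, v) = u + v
Evaluating each claim at the given values:
A. LHS = ln(2) ≈ 0.6931, RHS = 0 → fails here (LHS ≠ RHS)
B. LHS = cos(1)² + sin(1)² = 1, RHS = 1 → holds here (LHS = RHS)
C. LHS = 2, RHS = 2 → holds here (LHS = RHS)

Answer: A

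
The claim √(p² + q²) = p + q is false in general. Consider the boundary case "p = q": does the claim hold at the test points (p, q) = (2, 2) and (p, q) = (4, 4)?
At (2, 2): LHS = 2·√(2) ≈ 2.828 ≠ RHS = 4
At (4, 4): LHS = 4·√(2) ≈ 5.657 ≠ RHS = 8

Answer: No, fails at both test points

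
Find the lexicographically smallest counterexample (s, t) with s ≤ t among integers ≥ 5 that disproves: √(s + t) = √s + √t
(s, t) = (5, 5)

Substituting (5, 5) into the claim:
LHS = √(5 + 5) = √(10) ≈ 3.162
RHS = √5 + √5 = 2·√(5) ≈ 4.472

Since LHS ≠ RHS, this pair disproves the claim, and no lexicographically smaller pair (s ≤ t, integers ≥ 5) does.

For instance (8, 11) is also a counterexample (LHS = √(19) ≈ 4.359, RHS = 2·√(2) + √(11) ≈ 6.145), but it's lexicographically larger.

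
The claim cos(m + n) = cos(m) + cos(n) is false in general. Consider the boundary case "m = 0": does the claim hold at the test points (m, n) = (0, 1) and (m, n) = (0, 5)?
No, fails at both test points

At (0, 1): LHS = cos(1) ≈ 0.5403 ≠ RHS = cos(1) + 1 ≈ 1.54
At (0, 5): LHS = cos(5) ≈ 0.2837 ≠ RHS = cos(5) + 1 ≈ 1.284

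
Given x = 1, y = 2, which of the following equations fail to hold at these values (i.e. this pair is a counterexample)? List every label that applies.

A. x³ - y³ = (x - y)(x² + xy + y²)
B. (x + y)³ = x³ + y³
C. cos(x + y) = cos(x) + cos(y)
Evaluating each claim at the given values:
A. LHS = -7, RHS = -7 → holds here (LHS = RHS)
B. LHS = 27, RHS = 9 → fails here (LHS ≠ RHS)
C. LHS = cos(3) ≈ -0.99, RHS = cos(2) + cos(1) ≈ 0.1242 → fails here (LHS ≠ RHS)

Answer: B, C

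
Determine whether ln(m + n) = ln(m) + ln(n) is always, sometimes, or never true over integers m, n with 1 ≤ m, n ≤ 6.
Sometimes true

It holds at (m, n) = (2, 2) (both sides equal ln(4) ≈ 1.386), but fails at (m, n) = (4, 4) (LHS = ln(8) ≈ 2.079, RHS = 2·ln(4) ≈ 2.773).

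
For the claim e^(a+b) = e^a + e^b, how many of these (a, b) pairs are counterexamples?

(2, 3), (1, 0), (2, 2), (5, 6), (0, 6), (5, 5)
6

Testing each pair:
(2, 3): LHS = e^5 ≈ 148.4, RHS = e^2 + e^3 ≈ 27.47 → counterexample
(1, 0): LHS = e ≈ 2.718, RHS = 1 + e ≈ 3.718 → counterexample
(2, 2): LHS = e^4 ≈ 54.6, RHS = 2·e^2 ≈ 14.78 → counterexample
(5, 6): LHS = e^11 ≈ 59874.1, RHS = e^5 + e^6 ≈ 551.8 → counterexample
(0, 6): LHS = e^6 ≈ 403.4, RHS = 1 + e^6 ≈ 404.4 → counterexample
(5, 5): LHS = e^10 ≈ 22026.5, RHS = 2·e^5 ≈ 296.8 → counterexample

That makes 6 counterexamples.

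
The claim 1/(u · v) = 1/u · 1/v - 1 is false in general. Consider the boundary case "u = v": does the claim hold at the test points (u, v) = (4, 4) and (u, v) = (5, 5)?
At (4, 4): LHS = 1/16 ≠ RHS = -15/16
At (5, 5): LHS = 1/25 ≠ RHS = -24/25

Answer: No, fails at both test points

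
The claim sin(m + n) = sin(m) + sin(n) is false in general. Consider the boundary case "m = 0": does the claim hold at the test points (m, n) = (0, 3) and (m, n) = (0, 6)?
At (0, 3): LHS = sin(3) ≈ 0.1411, RHS = sin(3) ≈ 0.1411 → equal
At (0, 6): LHS = sin(6) ≈ -0.2794, RHS = sin(6) ≈ -0.2794 → equal

So the claim does hold at both of these boundary points, even though it is not an identity.

Answer: Yes, holds at both test points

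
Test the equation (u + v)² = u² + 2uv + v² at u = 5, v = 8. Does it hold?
Substituting u = 5, v = 8:

LHS = (5 + 8)² = 169
RHS = 5² + 2·5·8 + 8² = 169

LHS = RHS, so the equation holds at this point.

Answer: Holds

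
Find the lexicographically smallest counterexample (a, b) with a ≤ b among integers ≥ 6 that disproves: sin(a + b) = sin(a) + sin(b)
(a, b) = (6, 6)

Substituting (6, 6) into the claim:
LHS = sin(6 + 6) = sin(12) ≈ -0.5366
RHS = sin(6) + sin(6) = 2·sin(6) ≈ -0.5588

Since LHS ≠ RHS, this pair disproves the claim, and no lexicographically smaller pair (a ≤ b, integers ≥ 6) does.

For instance (10, 13) is also a counterexample (LHS = sin(23) ≈ -0.8462, RHS = sin(10) + sin(13) ≈ -0.1239), but it's lexicographically larger.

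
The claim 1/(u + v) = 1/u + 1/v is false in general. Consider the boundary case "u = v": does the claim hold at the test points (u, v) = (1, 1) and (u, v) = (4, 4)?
No, fails at both test points

At (1, 1): LHS = 1/2 ≠ RHS = 2
At (4, 4): LHS = 1/8 ≠ RHS = 1/2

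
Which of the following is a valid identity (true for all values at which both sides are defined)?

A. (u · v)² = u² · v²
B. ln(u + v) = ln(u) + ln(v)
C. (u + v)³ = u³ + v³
A: holds — e.g. at (4, 6), both sides equal 576.
B: fails at (2, 3) — LHS = ln(5) ≈ 1.609, RHS = ln(2) + ln(3) ≈ 1.792.
C: fails at (5, 8) — LHS = 2197, RHS = 637.

Answer: A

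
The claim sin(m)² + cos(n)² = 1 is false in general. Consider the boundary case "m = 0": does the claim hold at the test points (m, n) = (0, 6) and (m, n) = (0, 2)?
No, fails at both test points

At (0, 6): LHS = cos(6)² ≈ 0.9219 ≠ RHS = 1
At (0, 2): LHS = cos(2)² ≈ 0.1732 ≠ RHS = 1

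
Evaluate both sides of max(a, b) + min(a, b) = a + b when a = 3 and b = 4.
LHS = max(3, 4) + min(3, 4) = 7
RHS = 3 + 4 = 7

LHS = RHS: the two sides agree.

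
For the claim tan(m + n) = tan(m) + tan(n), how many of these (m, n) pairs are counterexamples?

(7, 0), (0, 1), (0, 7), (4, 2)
1

Testing each pair:
(7, 0): LHS = tan(7) ≈ 0.8714, RHS = tan(7) ≈ 0.8714 → satisfies claim
(0, 1): LHS = tan(1) ≈ 1.557, RHS = tan(1) ≈ 1.557 → satisfies claim
(0, 7): LHS = tan(7) ≈ 0.8714, RHS = tan(7) ≈ 0.8714 → satisfies claim
(4, 2): LHS = tan(6) ≈ -0.291, RHS = tan(2) + tan(4) ≈ -1.027 → counterexample

That makes 1 counterexample.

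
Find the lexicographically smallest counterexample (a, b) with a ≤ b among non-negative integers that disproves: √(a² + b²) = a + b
(a, b) = (1, 1)

At (0, 3): both sides equal 3, so it holds there.
At (0, 4): both sides equal 4, so it holds there.

Substituting (1, 1) into the claim:
LHS = √(1² + 1²) = √(2) ≈ 1.414
RHS = 1 + 1 = 2

Since LHS ≠ RHS, this pair disproves the claim, and no lexicographically smaller pair (a ≤ b, non-negative integers) does.

For instance (4, 5) is also a counterexample (LHS = √(41) ≈ 6.403, RHS = 9), but it's lexicographically larger.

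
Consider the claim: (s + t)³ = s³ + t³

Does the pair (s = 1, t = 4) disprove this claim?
Yes

Substituting s = 1, t = 4:
LHS = (1 + 4)³ = 125
RHS = 1³ + 4³ = 65

Since LHS ≠ RHS, this pair disproves the claim.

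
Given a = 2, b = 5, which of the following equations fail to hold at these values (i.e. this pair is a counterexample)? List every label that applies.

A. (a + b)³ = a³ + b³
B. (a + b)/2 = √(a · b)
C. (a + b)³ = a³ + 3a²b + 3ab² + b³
Evaluating each claim at the given values:
A. LHS = 343, RHS = 133 → fails here (LHS ≠ RHS)
B. LHS = 7/2, RHS = √(10) ≈ 3.162 → fails here (LHS ≠ RHS)
C. LHS = 343, RHS = 343 → holds here (LHS = RHS)

Answer: A, B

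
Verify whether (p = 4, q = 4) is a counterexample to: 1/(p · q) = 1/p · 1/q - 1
Yes

Substituting p = 4, q = 4:
LHS = 1/(4 · 4) = 1/16
RHS = 1/4 · 1/4 - 1 = -15/16

Since LHS ≠ RHS, this pair disproves the claim.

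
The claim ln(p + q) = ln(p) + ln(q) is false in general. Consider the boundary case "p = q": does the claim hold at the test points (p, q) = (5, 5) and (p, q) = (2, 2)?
Only at (2, 2)

At (5, 5): LHS = ln(10) ≈ 2.303 ≠ RHS = 2·ln(5) ≈ 3.219
At (2, 2): LHS = ln(4) ≈ 1.386, RHS = 2·ln(2) ≈ 1.386 → equal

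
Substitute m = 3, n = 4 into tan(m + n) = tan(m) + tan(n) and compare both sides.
LHS = tan(3 + 4) = tan(7) ≈ 0.8714
RHS = tan(3) + tan(4) ≈ 1.015

LHS ≠ RHS (they differ by about 0.1438), so the equation does not hold here.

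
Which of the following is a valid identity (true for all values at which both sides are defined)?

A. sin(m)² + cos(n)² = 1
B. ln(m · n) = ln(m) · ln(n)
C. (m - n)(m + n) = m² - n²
C

A: fails at (3, 7) — LHS = sin(3)² + cos(7)² ≈ 0.5883, RHS = 1.
B: fails at (2, 5) — LHS = ln(10) ≈ 2.303, RHS = ln(2)·ln(5) ≈ 1.116.
C: holds — e.g. at (0, 1), both sides equal -1.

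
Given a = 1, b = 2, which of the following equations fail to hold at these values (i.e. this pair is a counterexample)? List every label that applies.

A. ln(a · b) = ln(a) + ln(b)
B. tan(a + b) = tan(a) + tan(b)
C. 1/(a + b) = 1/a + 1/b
B, C

Evaluating each claim at the given values:
A. LHS = ln(2) ≈ 0.6931, RHS = ln(2) ≈ 0.6931 → holds here (LHS = RHS)
B. LHS = tan(3) ≈ -0.1425, RHS = tan(2) + tan(1) ≈ -0.6276 → fails here (LHS ≠ RHS)
C. LHS = 1/3, RHS = 3/2 → fails here (LHS ≠ RHS)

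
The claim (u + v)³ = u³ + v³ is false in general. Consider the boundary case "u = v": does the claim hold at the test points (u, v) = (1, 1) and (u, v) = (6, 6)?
At (1, 1): LHS = 8 ≠ RHS = 2
At (6, 6): LHS = 1728 ≠ RHS = 432

Answer: No, fails at both test points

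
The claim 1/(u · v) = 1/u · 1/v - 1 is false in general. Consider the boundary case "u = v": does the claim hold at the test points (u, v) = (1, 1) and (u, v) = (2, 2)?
At (1, 1): LHS = 1 ≠ RHS = 0
At (2, 2): LHS = 1/4 ≠ RHS = -3/4

Answer: No, fails at both test points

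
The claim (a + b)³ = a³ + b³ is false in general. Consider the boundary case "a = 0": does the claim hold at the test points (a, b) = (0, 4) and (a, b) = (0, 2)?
Yes, holds at both test points

At (0, 4): LHS = 64, RHS = 64 → equal
At (0, 2): LHS = 8, RHS = 8 → equal

So the claim does hold at both of these boundary points, even though it is not an identity.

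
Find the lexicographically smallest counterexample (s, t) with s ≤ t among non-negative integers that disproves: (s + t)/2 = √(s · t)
Substituting (0, 1) into the claim:
LHS = (0 + 1)/2 = 1/2
RHS = √(0 · 1) = 0

Since LHS ≠ RHS, this pair disproves the claim, and no lexicographically smaller pair (s ≤ t, non-negative integers) does.

For instance (2, 5) is also a counterexample (LHS = 7/2, RHS = √(10) ≈ 3.162), but it's lexicographically larger.

Answer: (s, t) = (0, 1)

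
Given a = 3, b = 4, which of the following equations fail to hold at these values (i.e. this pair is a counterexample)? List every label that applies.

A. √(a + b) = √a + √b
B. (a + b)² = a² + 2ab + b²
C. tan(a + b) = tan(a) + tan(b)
Evaluating each claim at the given values:
A. LHS = √(7) ≈ 2.646, RHS = √(3) + 2 ≈ 3.732 → fails here (LHS ≠ RHS)
B. LHS = 49, RHS = 49 → holds here (LHS = RHS)
C. LHS = tan(7) ≈ 0.8714, RHS = tan(3) + tan(4) ≈ 1.015 → fails here (LHS ≠ RHS)

Answer: A, C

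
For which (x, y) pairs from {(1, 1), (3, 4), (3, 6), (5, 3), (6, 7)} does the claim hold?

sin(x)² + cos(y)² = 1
(1, 1)

Testing each pair:
(1, 1): LHS = cos(1)² + sin(1)² = 1, RHS = 1 → holds
(3, 4): LHS = sin(3)² + cos(4)² ≈ 0.4472, RHS = 1 → fails
(3, 6): LHS = sin(3)² + cos(6)² ≈ 0.9418, RHS = 1 → fails
(5, 3): LHS = sin(5)² + cos(3)² ≈ 1.9, RHS = 1 → fails
(6, 7): LHS = sin(6)² + cos(7)² ≈ 0.6464, RHS = 1 → fails

1 of 5 pairs satisfies the claim.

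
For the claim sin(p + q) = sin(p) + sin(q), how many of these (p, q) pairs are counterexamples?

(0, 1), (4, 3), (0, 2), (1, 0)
Testing each pair:
(0, 1): LHS = sin(1) ≈ 0.8415, RHS = sin(1) ≈ 0.8415 → satisfies claim
(4, 3): LHS = sin(7) ≈ 0.657, RHS = sin(4) + sin(3) ≈ -0.6157 → counterexample
(0, 2): LHS = sin(2) ≈ 0.9093, RHS = sin(2) ≈ 0.9093 → satisfies claim
(1, 0): LHS = sin(1) ≈ 0.8415, RHS = sin(1) ≈ 0.8415 → satisfies claim

That makes 1 counterexample.

Answer: 1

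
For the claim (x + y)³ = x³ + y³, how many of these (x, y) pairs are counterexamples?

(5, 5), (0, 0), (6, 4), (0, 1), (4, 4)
Testing each pair:
(5, 5): LHS = 1000, RHS = 250 → counterexample
(0, 0): LHS = 0, RHS = 0 → satisfies claim
(6, 4): LHS = 1000, RHS = 280 → counterexample
(0, 1): LHS = 1, RHS = 1 → satisfies claim
(4, 4): LHS = 512, RHS = 128 → counterexample

That makes 3 counterexamples.

Answer: 3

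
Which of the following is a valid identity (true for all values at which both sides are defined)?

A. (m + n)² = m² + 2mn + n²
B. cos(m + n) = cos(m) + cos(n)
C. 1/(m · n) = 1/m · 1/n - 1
A

A: holds — e.g. at (3, 4), both sides equal 49.
B: fails at (4, 4) — LHS = cos(8) ≈ -0.1455, RHS = 2·cos(4) ≈ -1.307.
C: fails at (3, 5) — LHS = 1/15, RHS = -14/15.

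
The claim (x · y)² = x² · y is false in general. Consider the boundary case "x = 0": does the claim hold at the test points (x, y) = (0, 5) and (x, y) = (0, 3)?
Yes, holds at both test points

At (0, 5): LHS = 0, RHS = 0 → equal
At (0, 3): LHS = 0, RHS = 0 → equal

So the claim does hold at both of these boundary points, even though it is not an identity.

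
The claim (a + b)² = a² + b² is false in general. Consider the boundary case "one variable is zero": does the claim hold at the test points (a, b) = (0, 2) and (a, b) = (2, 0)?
At (0, 2): LHS = 4, RHS = 4 → equal
At (2, 0): LHS = 4, RHS = 4 → equal

So the claim does hold at both of these boundary points, even though it is not an identity.

Answer: Yes, holds at both test points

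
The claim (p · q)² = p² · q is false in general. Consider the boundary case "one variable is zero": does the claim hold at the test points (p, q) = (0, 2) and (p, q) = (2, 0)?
Yes, holds at both test points

At (0, 2): LHS = 0, RHS = 0 → equal
At (2, 0): LHS = 0, RHS = 0 → equal

So the claim does hold at both of these boundary points, even though it is not an identity.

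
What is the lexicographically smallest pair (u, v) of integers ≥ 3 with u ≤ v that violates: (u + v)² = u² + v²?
(u, v) = (3, 3)

Substituting (3, 3) into the claim:
LHS = (3 + 3)² = 36
RHS = 3² + 3² = 18

Since LHS ≠ RHS, this pair disproves the claim, and no lexicographically smaller pair (u ≤ v, integers ≥ 3) does.

For instance (9, 10) is also a counterexample (LHS = 361, RHS = 181), but it's lexicographically larger.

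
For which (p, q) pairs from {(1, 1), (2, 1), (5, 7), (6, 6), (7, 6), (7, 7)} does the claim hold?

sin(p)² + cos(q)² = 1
Testing each pair:
(1, 1): LHS = cos(1)² + sin(1)² = 1, RHS = 1 → holds
(2, 1): LHS = cos(1)² + sin(2)² ≈ 1.119, RHS = 1 → fails
(5, 7): LHS = cos(7)² + sin(5)² ≈ 1.488, RHS = 1 → fails
(6, 6): LHS = sin(6)² + cos(6)² = 1, RHS = 1 → holds
(7, 6): LHS = sin(7)² + cos(6)² ≈ 1.354, RHS = 1 → fails
(7, 7): LHS = sin(7)² + cos(7)² = 1, RHS = 1 → holds

3 of 6 pairs satisfy the claim.

Answer: (1, 1), (6, 6), (7, 7)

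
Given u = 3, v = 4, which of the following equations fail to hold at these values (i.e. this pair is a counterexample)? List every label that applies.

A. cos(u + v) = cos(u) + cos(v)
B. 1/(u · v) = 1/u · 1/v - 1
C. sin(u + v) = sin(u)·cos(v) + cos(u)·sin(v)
A, B

Evaluating each claim at the given values:
A. LHS = cos(7) ≈ 0.7539, RHS = cos(3) + cos(4) ≈ -1.644 → fails here (LHS ≠ RHS)
B. LHS = 1/12, RHS = -11/12 → fails here (LHS ≠ RHS)
C. LHS = sin(7) ≈ 0.657, RHS = sin(3)·cos(4) + sin(4)·cos(3) ≈ 0.657 → holds here (LHS = RHS)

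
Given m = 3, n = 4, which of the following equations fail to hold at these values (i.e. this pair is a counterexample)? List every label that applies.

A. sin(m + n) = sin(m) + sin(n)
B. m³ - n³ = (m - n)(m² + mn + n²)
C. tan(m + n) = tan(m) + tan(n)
Evaluating each claim at the given values:
A. LHS = sin(7) ≈ 0.657, RHS = sin(4) + sin(3) ≈ -0.6157 → fails here (LHS ≠ RHS)
B. LHS = -37, RHS = -37 → holds here (LHS = RHS)
C. LHS = tan(7) ≈ 0.8714, RHS = tan(3) + tan(4) ≈ 1.015 → fails here (LHS ≠ RHS)

Answer: A, C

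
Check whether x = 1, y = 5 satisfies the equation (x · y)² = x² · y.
Fails

Substituting x = 1, y = 5:

LHS = (1 · 5)² = 25
RHS = 1² · 5 = 5

LHS ≠ RHS, so the equation does not hold at this point.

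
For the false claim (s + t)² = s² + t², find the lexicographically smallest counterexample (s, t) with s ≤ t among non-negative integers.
At (0, 1): both sides equal 1, so it holds there.
At (0, 2): both sides equal 4, so it holds there.

Substituting (1, 1) into the claim:
LHS = (1 + 1)² = 4
RHS = 1² + 1² = 2

Since LHS ≠ RHS, this pair disproves the claim, and no lexicographically smaller pair (s ≤ t, non-negative integers) does.

For instance (3, 7) is also a counterexample (LHS = 100, RHS = 58), but it's lexicographically larger.

Answer: (s, t) = (1, 1)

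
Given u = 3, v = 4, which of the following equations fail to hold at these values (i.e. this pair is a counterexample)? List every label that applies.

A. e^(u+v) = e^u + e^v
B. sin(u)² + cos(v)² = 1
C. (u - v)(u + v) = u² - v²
A, B

Evaluating each claim at the given values:
A. LHS = e^7 ≈ 1097, RHS = e^3 + e^4 ≈ 74.68 → fails here (LHS ≠ RHS)
B. LHS = sin(3)² + cos(4)² ≈ 0.4472, RHS = 1 → fails here (LHS ≠ RHS)
C. LHS = -7, RHS = -7 → holds here (LHS = RHS)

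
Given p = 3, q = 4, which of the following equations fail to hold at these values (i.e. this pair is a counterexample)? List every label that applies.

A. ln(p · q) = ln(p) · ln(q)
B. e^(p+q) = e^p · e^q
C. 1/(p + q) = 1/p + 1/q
Evaluating each claim at the given values:
A. LHS = ln(12) ≈ 2.485, RHS = ln(3)·ln(4) ≈ 1.523 → fails here (LHS ≠ RHS)
B. LHS = e^7 ≈ 1097, RHS = e^7 ≈ 1097 → holds here (LHS = RHS)
C. LHS = 1/7, RHS = 7/12 → fails here (LHS ≠ RHS)

Answer: A, C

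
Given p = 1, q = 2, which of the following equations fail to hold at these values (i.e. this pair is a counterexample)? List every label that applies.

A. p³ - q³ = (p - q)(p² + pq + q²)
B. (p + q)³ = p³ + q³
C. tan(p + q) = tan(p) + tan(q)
B, C

Evaluating each claim at the given values:
A. LHS = -7, RHS = -7 → holds here (LHS = RHS)
B. LHS = 27, RHS = 9 → fails here (LHS ≠ RHS)
C. LHS = tan(3) ≈ -0.1425, RHS = tan(2) + tan(1) ≈ -0.6276 → fails here (LHS ≠ RHS)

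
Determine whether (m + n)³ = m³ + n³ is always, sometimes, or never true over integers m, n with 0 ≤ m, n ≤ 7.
Sometimes true

It holds at (m, n) = (0, 6) (both sides equal 216), but fails at (m, n) = (4, 2) (LHS = 216, RHS = 72).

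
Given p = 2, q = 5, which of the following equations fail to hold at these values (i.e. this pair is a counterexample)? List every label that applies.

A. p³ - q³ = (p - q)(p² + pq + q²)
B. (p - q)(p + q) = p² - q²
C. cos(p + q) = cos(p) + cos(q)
C

Evaluating each claim at the given values:
A. LHS = -117, RHS = -117 → holds here (LHS = RHS)
B. LHS = -21, RHS = -21 → holds here (LHS = RHS)
C. LHS = cos(7) ≈ 0.7539, RHS = cos(2) + cos(5) ≈ -0.1325 → fails here (LHS ≠ RHS)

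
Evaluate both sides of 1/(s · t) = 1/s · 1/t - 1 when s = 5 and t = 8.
LHS = 1/(5 · 8) = 1/40
RHS = 1/5 · 1/8 - 1 = -39/40

LHS ≠ RHS, so the equation does not hold here.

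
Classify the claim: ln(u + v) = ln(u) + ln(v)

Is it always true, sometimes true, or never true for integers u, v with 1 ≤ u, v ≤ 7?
Sometimes true

It holds at (u, v) = (2, 2) (both sides equal ln(4) ≈ 1.386), but fails at (u, v) = (4, 7) (LHS = ln(11) ≈ 2.398, RHS = ln(4) + ln(7) ≈ 3.332).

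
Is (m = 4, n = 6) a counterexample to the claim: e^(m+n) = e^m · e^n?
No

Substituting m = 4, n = 6:
LHS = e^(4+6) = e^10 ≈ 22026.5
RHS = e^4 · e^6 = e^10 ≈ 22026.5

The sides agree, so this pair does not disprove the claim.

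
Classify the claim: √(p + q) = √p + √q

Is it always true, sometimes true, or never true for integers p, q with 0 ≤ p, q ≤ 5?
It holds at (p, q) = (0, 2) (both sides equal √(2) ≈ 1.414), but fails at (p, q) = (5, 2) (LHS = √(7) ≈ 2.646, RHS = √(2) + √(5) ≈ 3.65).

Answer: Sometimes true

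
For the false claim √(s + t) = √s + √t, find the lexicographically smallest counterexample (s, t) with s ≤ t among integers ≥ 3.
(s, t) = (3, 3)

Substituting (3, 3) into the claim:
LHS = √(3 + 3) = √(6) ≈ 2.449
RHS = √3 + √3 = 2·√(3) ≈ 3.464

Since LHS ≠ RHS, this pair disproves the claim, and no lexicographically smaller pair (s ≤ t, integers ≥ 3) does.

For instance (7, 7) is also a counterexample (LHS = √(14) ≈ 3.742, RHS = 2·√(7) ≈ 5.292), but it's lexicographically larger.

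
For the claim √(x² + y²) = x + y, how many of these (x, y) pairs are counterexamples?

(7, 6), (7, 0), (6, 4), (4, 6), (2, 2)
Testing each pair:
(7, 6): LHS = √(85) ≈ 9.22, RHS = 13 → counterexample
(7, 0): LHS = 7, RHS = 7 → satisfies claim
(6, 4): LHS = 2·√(13) ≈ 7.211, RHS = 10 → counterexample
(4, 6): LHS = 2·√(13) ≈ 7.211, RHS = 10 → counterexample
(2, 2): LHS = 2·√(2) ≈ 2.828, RHS = 4 → counterexample

That makes 4 counterexamples.

Answer: 4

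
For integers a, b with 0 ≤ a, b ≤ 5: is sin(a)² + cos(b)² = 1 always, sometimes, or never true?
It holds at (a, b) = (3, 3) (both sides equal 1), but fails at (a, b) = (2, 4) (LHS = cos(4)² + sin(2)² ≈ 1.254, RHS = 1).

Answer: Sometimes true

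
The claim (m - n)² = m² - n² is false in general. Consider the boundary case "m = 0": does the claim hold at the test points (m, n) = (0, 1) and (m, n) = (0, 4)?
No, fails at both test points

At (0, 1): LHS = 1 ≠ RHS = -1
At (0, 4): LHS = 16 ≠ RHS = -16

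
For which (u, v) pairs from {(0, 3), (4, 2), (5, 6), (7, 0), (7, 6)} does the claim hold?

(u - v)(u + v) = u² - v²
Testing each pair:
(0, 3): LHS = -9, RHS = -9 → holds
(4, 2): LHS = 12, RHS = 12 → holds
(5, 6): LHS = -11, RHS = -11 → holds
(7, 0): LHS = 49, RHS = 49 → holds
(7, 6): LHS = 13, RHS = 13 → holds

Every pair satisfies the claim.

Answer: All pairs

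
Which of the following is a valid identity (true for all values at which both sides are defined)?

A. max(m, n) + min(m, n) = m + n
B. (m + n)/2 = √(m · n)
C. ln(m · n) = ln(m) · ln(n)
A: holds — e.g. at (3, 5), both sides equal 8.
B: fails at (2, 7) — LHS = 9/2, RHS = √(14) ≈ 3.742.
C: fails at (3, 3) — LHS = ln(9) ≈ 2.197, RHS = ln(3)² ≈ 1.207.

Answer: A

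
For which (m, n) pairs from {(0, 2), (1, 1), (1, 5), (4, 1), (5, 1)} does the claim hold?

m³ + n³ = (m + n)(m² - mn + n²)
All pairs

Testing each pair:
(0, 2): LHS = 8, RHS = 8 → holds
(1, 1): LHS = 2, RHS = 2 → holds
(1, 5): LHS = 126, RHS = 126 → holds
(4, 1): LHS = 65, RHS = 65 → holds
(5, 1): LHS = 126, RHS = 126 → holds

Every pair satisfies the claim.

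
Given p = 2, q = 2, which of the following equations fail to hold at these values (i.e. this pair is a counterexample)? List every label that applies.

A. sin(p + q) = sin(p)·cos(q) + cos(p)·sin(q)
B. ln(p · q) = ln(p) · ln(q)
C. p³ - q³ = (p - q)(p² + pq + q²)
Evaluating each claim at the given values:
A. LHS = sin(4) ≈ -0.7568, RHS = 2·sin(2)·cos(2) ≈ -0.7568 → holds here (LHS = RHS)
B. LHS = ln(4) ≈ 1.386, RHS = ln(2)² ≈ 0.4805 → fails here (LHS ≠ RHS)
C. LHS = 0, RHS = 0 → holds here (LHS = RHS)

Answer: B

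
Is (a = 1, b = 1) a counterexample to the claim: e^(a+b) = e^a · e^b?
Substituting a = 1, b = 1:
LHS = e^(1+1) = e^2 ≈ 7.389
RHS = e^1 · e^1 = e^2 ≈ 7.389

The sides agree, so this pair does not disprove the claim.

Answer: No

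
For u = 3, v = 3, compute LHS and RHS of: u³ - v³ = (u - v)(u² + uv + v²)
LHS = 3³ - 3³ = 0
RHS = (3 - 3)(3² + 3·3 + 3²) = 0

LHS = RHS: the two sides agree.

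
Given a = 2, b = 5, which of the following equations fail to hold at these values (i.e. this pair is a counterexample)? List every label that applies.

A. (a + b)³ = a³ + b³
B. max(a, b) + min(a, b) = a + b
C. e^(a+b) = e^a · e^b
Evaluating each claim at the given values:
A. LHS = 343, RHS = 133 → fails here (LHS ≠ RHS)
B. LHS = 7, RHS = 7 → holds here (LHS = RHS)
C. LHS = e^7 ≈ 1097, RHS = e^7 ≈ 1097 → holds here (LHS = RHS)

Answer: A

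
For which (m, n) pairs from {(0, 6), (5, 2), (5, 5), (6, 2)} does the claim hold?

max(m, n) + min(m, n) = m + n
Testing each pair:
(0, 6): LHS = 6, RHS = 6 → holds
(5, 2): LHS = 7, RHS = 7 → holds
(5, 5): LHS = 10, RHS = 10 → holds
(6, 2): LHS = 8, RHS = 8 → holds

Every pair satisfies the claim.

Answer: All pairs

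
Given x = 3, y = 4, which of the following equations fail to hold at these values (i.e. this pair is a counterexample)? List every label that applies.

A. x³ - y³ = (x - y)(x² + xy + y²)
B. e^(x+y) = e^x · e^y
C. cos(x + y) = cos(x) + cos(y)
C

Evaluating each claim at the given values:
A. LHS = -37, RHS = -37 → holds here (LHS = RHS)
B. LHS = e^7 ≈ 1097, RHS = e^7 ≈ 1097 → holds here (LHS = RHS)
C. LHS = cos(7) ≈ 0.7539, RHS = cos(3) + cos(4) ≈ -1.644 → fails here (LHS ≠ RHS)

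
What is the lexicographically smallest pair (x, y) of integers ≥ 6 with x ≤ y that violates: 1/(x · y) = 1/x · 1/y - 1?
(x, y) = (6, 6)

Substituting (6, 6) into the claim:
LHS = 1/(6 · 6) = 1/36
RHS = 1/6 · 1/6 - 1 = -35/36

Since LHS ≠ RHS, this pair disproves the claim, and no lexicographically smaller pair (x ≤ y, integers ≥ 6) does.

For instance (7, 9) is also a counterexample (LHS = 1/63, RHS = -62/63), but it's lexicographically larger.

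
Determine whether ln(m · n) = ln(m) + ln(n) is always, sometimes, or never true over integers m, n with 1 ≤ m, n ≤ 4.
Always true

The identity holds for every pair in the range. For instance at (m, n) = (2, 3): both sides equal ln(6) ≈ 1.792.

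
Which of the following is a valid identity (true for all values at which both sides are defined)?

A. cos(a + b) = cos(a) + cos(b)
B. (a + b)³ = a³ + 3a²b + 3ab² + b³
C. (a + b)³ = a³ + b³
B

A: fails at (4, 4) — LHS = cos(8) ≈ -0.1455, RHS = 2·cos(4) ≈ -1.307.
B: holds — e.g. at (3, 7), both sides equal 1000.
C: fails at (2, 2) — LHS = 64, RHS = 16.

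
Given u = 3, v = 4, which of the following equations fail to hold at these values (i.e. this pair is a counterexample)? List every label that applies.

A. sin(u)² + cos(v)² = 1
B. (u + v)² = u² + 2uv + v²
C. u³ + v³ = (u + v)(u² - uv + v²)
Evaluating each claim at the given values:
A. LHS = sin(3)² + cos(4)² ≈ 0.4472, RHS = 1 → fails here (LHS ≠ RHS)
B. LHS = 49, RHS = 49 → holds here (LHS = RHS)
C. LHS = 91, RHS = 91 → holds here (LHS = RHS)

Answer: A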